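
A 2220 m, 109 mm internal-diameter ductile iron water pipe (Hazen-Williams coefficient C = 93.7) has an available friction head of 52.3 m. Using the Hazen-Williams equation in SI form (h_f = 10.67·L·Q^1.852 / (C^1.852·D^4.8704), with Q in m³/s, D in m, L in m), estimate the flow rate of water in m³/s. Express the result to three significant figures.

Rearranging: Q = [h_f·C^1.852·D^4.8704 / (10.67·L)]^(1/1.852)
Q = [52.3·93.7^1.852·0.109^4.8704 / (10.67·2220)]^0.540 = 0.01014 m³/s

Q ≈ 0.0101 m³/s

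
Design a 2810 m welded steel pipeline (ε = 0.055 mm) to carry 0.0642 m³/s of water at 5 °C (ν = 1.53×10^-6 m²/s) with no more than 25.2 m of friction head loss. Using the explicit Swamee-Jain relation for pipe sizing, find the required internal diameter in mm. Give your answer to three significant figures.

D ≈ 233 mm

Swamee-Jain (Type III): D = 0.66·[ε^1.25·(LQ²/(gh_f))^4.75 + ν·Q^9.4·(L/(gh_f))^5.2]^0.04
LQ²/(gh_f) = 0.04685; L/(gh_f) = 11.37
Term 1 = ε^1.25·(…)^4.75 = 2.30×10^-12; Term 2 = ν·Q^9.4·(…)^5.2 = 2.92×10^-12
D = 0.66·(2.30×10^-12 + 2.92×10^-12)^0.04 = 0.2335 m = 233 mm
Check: V = 1.50 m/s, Re = 2.29×10^5, f = 0.01709, h_f = 23.6 m ≈ 25.2 m ✓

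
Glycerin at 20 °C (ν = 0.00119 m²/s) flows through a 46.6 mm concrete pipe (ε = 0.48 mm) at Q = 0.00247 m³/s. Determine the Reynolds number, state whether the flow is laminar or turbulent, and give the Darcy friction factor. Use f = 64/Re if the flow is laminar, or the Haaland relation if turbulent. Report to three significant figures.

Re ≈ 56.7; laminar; f = 64/Re ≈ 1.13

V = 4Q/(πD²) = 1.448 m/s
Re = VD/ν = 1.448·0.0466/0.00119 = 56.7
Re < 2300 → laminar → f = 64/Re = 1.129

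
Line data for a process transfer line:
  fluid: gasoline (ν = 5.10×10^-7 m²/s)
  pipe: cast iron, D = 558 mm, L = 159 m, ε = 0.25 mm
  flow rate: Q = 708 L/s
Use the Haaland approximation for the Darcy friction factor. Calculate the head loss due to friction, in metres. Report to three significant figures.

V = 4Q/(πD²) = 4·0.708/(π·0.558²) = 2.895 m/s
Re = VD/ν = 2.895·0.558/5.10×10^-7 = 3.17×10^6 → turbulent
ε/D = 0.25/558 = 4.48×10^-4
Haaland: f = 0.01648
h_f = f(L/D)V²/(2g) = 0.01648·(159/0.558)·2.895²/(2·9.81) = 2.007 m

h_f ≈ 2.01 m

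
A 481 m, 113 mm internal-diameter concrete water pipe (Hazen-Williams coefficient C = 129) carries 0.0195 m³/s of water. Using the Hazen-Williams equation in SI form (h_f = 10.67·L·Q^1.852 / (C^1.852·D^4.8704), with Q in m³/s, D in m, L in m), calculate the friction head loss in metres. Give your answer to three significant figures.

h_f ≈ 17.6 m

h_f = 10.67·481·0.0195^1.852 / (129^1.852·0.113^4.8704) = 17.64 m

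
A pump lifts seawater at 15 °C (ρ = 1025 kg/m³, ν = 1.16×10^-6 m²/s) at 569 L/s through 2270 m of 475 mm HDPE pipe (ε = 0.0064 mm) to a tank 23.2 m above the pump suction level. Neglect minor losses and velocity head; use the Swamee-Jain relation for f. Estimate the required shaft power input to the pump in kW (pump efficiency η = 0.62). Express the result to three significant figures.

P_shaft ≈ 480 kW

V = 4Q/(πD²) = 3.211 m/s; Re = 1.31×10^6; ε/D = 1.35×10^-5; f = 0.01148
h_f = f(L/D)V²/2g = 28.82 m
Total head H = z + h_f = 23.2 + 28.82 = 52.02 m
P_hyd = ρgQH = 1025·9.81·0.569·52.02 = 297.6 kW
P_shaft = P_hyd/η = 297.6/0.62 = 480.0 kW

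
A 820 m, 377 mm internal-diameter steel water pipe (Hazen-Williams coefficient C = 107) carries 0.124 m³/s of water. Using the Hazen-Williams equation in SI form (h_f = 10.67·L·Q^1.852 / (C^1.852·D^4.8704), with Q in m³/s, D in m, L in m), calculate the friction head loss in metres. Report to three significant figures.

h_f = 10.67·820·0.124^1.852 / (107^1.852·0.377^4.8704) = 3.698 m

h_f ≈ 3.70 m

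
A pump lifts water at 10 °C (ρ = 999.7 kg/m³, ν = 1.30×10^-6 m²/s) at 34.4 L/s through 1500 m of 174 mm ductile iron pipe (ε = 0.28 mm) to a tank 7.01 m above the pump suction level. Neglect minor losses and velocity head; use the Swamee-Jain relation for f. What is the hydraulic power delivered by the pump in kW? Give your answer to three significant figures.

P_hyd ≈ 9.61 kW

V = 4Q/(πD²) = 1.447 m/s; Re = 1.94×10^5; ε/D = 0.00161; f = 0.02336
h_f = f(L/D)V²/2g = 21.48 m
Total head H = z + h_f = 7.01 + 21.48 = 28.49 m
P_hyd = ρgQH = 999.7·9.81·0.0344·28.49 = 9.611 kW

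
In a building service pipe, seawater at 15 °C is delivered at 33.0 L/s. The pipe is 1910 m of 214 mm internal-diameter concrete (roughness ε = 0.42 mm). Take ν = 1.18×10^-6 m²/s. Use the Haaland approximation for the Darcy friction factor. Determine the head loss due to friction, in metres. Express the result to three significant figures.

h_f ≈ 9.30 m

V = 4Q/(πD²) = 4·0.0330/(π·0.214²) = 0.9175 m/s
Re = VD/ν = 0.9175·0.214/1.18×10^-6 = 1.66×10^5 → turbulent
ε/D = 0.42/214 = 0.00196
Haaland: f = 0.02430
h_f = f(L/D)V²/(2g) = 0.02430·(1910/0.214)·0.9175²/(2·9.81) = 9.304 m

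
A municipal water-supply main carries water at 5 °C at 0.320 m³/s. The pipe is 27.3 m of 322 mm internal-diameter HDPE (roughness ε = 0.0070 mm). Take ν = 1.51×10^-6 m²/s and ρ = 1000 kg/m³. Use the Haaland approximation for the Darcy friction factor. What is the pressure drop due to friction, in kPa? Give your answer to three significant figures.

V = 4Q/(πD²) = 4·0.320/(π·0.322²) = 3.930 m/s
Re = VD/ν = 3.930·0.322/1.51×10^-6 = 8.38×10^5 → turbulent
ε/D = 0.0070/322 = 2.17×10^-5
Haaland: f = 0.01230
h_f = f(L/D)V²/(2g) = 0.01230·(27.3/0.322)·3.930²/(2·9.81) = 0.8209 m
Δp = ρg·h_f = 1000·9.81·0.8209 = 8.053 kPa

Δp ≈ 8.05 kPa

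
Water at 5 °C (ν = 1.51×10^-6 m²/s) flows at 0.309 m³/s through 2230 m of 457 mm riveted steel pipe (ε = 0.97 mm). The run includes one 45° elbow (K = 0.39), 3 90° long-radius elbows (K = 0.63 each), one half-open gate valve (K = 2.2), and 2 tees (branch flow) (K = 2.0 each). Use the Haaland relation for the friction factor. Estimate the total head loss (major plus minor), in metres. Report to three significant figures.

V = 4Q/(πD²) = 1.884 m/s; V²/2g = 0.1809 m
Re = 5.70×10^5, ε/D = 0.00212 → f = 0.02411 (Haaland)
Major: h_f = f(L/D)·V²/2g = 0.02411·4880·0.1809 = 21.28 m
Minor: ΣK = 8.48; h_m = ΣK·V²/2g = 1.534 m
Total H_L = 21.28 + 1.534 = 22.82 m

H_L ≈ 22.8 m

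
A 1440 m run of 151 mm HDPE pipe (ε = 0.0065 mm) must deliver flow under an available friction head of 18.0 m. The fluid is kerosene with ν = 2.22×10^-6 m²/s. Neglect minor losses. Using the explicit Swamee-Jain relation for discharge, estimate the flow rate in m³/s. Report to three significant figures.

Swamee-Jain (Type II): Q = -0.965·√(gD⁵h_f/L)·ln[ε/(3.7D) + √(3.17ν²L/(gD³h_f))]
√(gD⁵h_f/L) = √(9.81·0.151⁵·18.0/1440) = 0.003103
ε/(3.7D) = 1.16×10^-5; √(3.17ν²L/(gD³h_f)) = 1.92×10^-4
Q = -0.965·0.003103·ln(2.040×10^-4) = 0.02544 m³/s
Check: V = 1.42 m/s, Re = 9.66×10^4, f = 0.01825, h_f = 17.9 m ≈ 18.0 m ✓

Q ≈ 0.0254 m³/s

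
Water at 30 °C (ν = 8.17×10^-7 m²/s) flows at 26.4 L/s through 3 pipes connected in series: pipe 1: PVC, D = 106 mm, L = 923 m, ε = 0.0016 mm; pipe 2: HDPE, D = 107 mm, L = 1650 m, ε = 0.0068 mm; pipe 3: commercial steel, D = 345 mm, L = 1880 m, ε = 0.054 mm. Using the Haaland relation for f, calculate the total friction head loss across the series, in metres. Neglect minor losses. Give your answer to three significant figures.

Pipe 1: V = 2.992 m/s, Re = 3.88×10^5, ε/D = 1.51×10^-5, f = 0.01382, h_1 = f(L/D)V²/2g = 54.90 m
Pipe 2: V = 2.936 m/s, Re = 3.85×10^5, ε/D = 6.36×10^-5, f = 0.01436, h_2 = f(L/D)V²/2g = 97.26 m
Pipe 3: V = 0.2824 m/s, Re = 1.19×10^5, ε/D = 1.57×10^-4, f = 0.01798, h_3 = f(L/D)V²/2g = 0.3982 m
Series → Q common, losses add: H = Σh = 152.6 m

H ≈ 153 m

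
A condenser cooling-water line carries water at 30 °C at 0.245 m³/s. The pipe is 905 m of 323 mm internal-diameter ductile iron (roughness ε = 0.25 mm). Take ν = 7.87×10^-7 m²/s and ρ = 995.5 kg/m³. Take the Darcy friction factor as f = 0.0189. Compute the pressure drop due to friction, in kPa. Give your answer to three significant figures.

Δp ≈ 236 kPa

V = 4Q/(πD²) = 4·0.245/(π·0.323²) = 2.990 m/s
h_f = f(L/D)V²/(2g) = 0.01890·(905/0.323)·2.990²/(2·9.81) = 24.13 m
Δp = ρg·h_f = 995.5·9.81·24.13 = 235.6 kPa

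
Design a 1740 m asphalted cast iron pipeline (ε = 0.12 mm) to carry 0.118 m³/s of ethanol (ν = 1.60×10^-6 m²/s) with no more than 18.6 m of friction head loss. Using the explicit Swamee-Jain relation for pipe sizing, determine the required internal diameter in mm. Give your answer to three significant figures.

Swamee-Jain (Type III): D = 0.66·[ε^1.25·(LQ²/(gh_f))^4.75 + ν·Q^9.4·(L/(gh_f))^5.2]^0.04
LQ²/(gh_f) = 0.1328; L/(gh_f) = 9.536
Term 1 = ε^1.25·(…)^4.75 = 8.59×10^-10; Term 2 = ν·Q^9.4·(…)^5.2 = 3.74×10^-10
D = 0.66·(8.59×10^-10 + 3.74×10^-10)^0.04 = 0.2905 m = 291 mm
Check: V = 1.78 m/s, Re = 3.23×10^5, f = 0.01771, h_f = 17.1 m ≈ 18.6 m ✓

D ≈ 291 mm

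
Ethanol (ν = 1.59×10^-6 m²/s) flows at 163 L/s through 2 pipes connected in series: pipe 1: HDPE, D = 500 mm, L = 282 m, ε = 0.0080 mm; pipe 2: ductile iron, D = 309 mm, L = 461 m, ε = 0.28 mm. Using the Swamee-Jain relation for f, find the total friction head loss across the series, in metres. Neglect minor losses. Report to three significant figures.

Pipe 1: V = 0.8302 m/s, Re = 2.61×10^5, ε/D = 1.60×10^-5, f = 0.01493, h_1 = f(L/D)V²/2g = 0.2957 m
Pipe 2: V = 2.174 m/s, Re = 4.22×10^5, ε/D = 9.06×10^-4, f = 0.02005, h_2 = f(L/D)V²/2g = 7.204 m
Series → Q common, losses add: H = Σh = 7.500 m

H ≈ 7.50 m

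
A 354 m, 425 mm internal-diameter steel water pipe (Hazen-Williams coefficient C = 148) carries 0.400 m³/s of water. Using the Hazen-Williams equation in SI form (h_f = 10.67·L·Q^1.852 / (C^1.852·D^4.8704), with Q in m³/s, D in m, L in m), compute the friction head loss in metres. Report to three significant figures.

h_f ≈ 4.27 m

h_f = 10.67·354·0.400^1.852 / (148^1.852·0.425^4.8704) = 4.273 m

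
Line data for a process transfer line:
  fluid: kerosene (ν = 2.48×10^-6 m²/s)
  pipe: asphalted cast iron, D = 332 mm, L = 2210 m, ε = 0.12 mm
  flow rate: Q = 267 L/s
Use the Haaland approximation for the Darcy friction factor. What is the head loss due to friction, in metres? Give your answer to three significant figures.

V = 4Q/(πD²) = 4·0.267/(π·0.332²) = 3.084 m/s
Re = VD/ν = 3.084·0.332/2.48×10^-6 = 4.13×10^5 → turbulent
ε/D = 0.12/332 = 3.61×10^-4
Haaland: f = 0.01682
h_f = f(L/D)V²/(2g) = 0.01682·(2210/0.332)·3.084²/(2·9.81) = 54.29 m

h_f ≈ 54.3 m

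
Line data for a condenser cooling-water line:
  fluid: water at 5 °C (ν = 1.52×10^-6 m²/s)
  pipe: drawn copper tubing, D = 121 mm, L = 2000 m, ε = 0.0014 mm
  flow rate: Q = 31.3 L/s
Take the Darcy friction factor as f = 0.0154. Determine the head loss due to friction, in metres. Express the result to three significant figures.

h_f ≈ 96.1 m

V = 4Q/(πD²) = 4·0.0313/(π·0.121²) = 2.722 m/s
h_f = f(L/D)V²/(2g) = 0.01540·(2000/0.121)·2.722²/(2·9.81) = 96.12 m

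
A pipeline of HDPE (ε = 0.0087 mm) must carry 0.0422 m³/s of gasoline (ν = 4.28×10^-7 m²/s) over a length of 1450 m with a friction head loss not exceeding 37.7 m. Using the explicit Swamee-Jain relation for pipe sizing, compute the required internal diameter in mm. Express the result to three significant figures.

D ≈ 151 mm

Swamee-Jain (Type III): D = 0.66·[ε^1.25·(LQ²/(gh_f))^4.75 + ν·Q^9.4·(L/(gh_f))^5.2]^0.04
LQ²/(gh_f) = 0.006982; L/(gh_f) = 3.921
Term 1 = ε^1.25·(…)^4.75 = 2.71×10^-17; Term 2 = ν·Q^9.4·(…)^5.2 = 6.24×10^-17
D = 0.66·(2.71×10^-17 + 6.24×10^-17)^0.04 = 0.1505 m = 151 mm
Check: V = 2.37 m/s, Re = 8.34×10^5, f = 0.01308, h_f = 36.1 m ≈ 37.7 m ✓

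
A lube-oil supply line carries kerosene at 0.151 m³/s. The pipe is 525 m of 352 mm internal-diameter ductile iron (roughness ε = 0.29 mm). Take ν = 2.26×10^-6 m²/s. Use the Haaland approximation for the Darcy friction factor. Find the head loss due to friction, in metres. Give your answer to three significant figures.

V = 4Q/(πD²) = 4·0.151/(π·0.352²) = 1.552 m/s
Re = VD/ν = 1.552·0.352/2.26×10^-6 = 2.42×10^5 → turbulent
ε/D = 0.29/352 = 8.24×10^-4
Haaland: f = 0.01996
h_f = f(L/D)V²/(2g) = 0.01996·(525/0.352)·1.552²/(2·9.81) = 3.653 m

h_f ≈ 3.65 m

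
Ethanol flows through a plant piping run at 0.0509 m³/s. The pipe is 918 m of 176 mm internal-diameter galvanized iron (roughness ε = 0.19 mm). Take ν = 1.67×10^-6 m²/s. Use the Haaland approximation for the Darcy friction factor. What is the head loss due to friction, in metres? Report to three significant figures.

V = 4Q/(πD²) = 4·0.0509/(π·0.176²) = 2.092 m/s
Re = VD/ν = 2.092·0.176/1.67×10^-6 = 2.20×10^5 → turbulent
ε/D = 0.19/176 = 0.00108
Haaland: f = 0.02112
h_f = f(L/D)V²/(2g) = 0.02112·(918/0.176)·2.092²/(2·9.81) = 24.58 m

h_f ≈ 24.6 m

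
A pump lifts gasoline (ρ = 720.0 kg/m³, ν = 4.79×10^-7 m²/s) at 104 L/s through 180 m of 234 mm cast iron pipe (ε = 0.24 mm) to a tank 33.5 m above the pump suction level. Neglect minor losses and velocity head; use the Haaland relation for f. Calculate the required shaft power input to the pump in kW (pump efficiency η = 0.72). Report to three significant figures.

V = 4Q/(πD²) = 2.418 m/s; Re = 1.18×10^6; ε/D = 0.00103; f = 0.02002
h_f = f(L/D)V²/2g = 4.590 m
Total head H = z + h_f = 33.5 + 4.590 = 38.09 m
P_hyd = ρgQH = 720.0·9.81·0.104·38.09 = 27.98 kW
P_shaft = P_hyd/η = 27.98/0.72 = 38.86 kW

P_shaft ≈ 38.9 kW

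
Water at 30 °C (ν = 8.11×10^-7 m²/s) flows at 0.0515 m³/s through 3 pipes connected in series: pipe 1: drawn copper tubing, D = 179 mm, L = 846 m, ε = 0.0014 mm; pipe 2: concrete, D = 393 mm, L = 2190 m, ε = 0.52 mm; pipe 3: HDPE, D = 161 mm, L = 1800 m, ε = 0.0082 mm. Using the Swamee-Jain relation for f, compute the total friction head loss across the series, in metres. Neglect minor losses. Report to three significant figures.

H ≈ 65.2 m

Pipe 1: V = 2.046 m/s, Re = 4.52×10^5, ε/D = 7.82×10^-6, f = 0.01345, h_1 = f(L/D)V²/2g = 13.57 m
Pipe 2: V = 0.4246 m/s, Re = 2.06×10^5, ε/D = 0.00132, f = 0.02235, h_2 = f(L/D)V²/2g = 1.144 m
Pipe 3: V = 2.530 m/s, Re = 5.02×10^5, ε/D = 5.09×10^-5, f = 0.01384, h_3 = f(L/D)V²/2g = 50.47 m
Series → Q common, losses add: H = Σh = 65.19 m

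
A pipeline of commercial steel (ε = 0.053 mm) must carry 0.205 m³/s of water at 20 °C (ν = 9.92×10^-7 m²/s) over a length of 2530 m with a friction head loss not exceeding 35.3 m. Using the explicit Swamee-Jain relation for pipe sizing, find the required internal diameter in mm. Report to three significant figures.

D ≈ 329 mm

Swamee-Jain (Type III): D = 0.66·[ε^1.25·(LQ²/(gh_f))^4.75 + ν·Q^9.4·(L/(gh_f))^5.2]^0.04
LQ²/(gh_f) = 0.3070; L/(gh_f) = 7.306
Term 1 = ε^1.25·(…)^4.75 = 1.66×10^-8; Term 2 = ν·Q^9.4·(…)^5.2 = 1.04×10^-8
D = 0.66·(1.66×10^-8 + 1.04×10^-8)^0.04 = 0.3287 m = 329 mm
Check: V = 2.42 m/s, Re = 8.00×10^5, f = 0.01455, h_f = 33.3 m ≈ 35.3 m ✓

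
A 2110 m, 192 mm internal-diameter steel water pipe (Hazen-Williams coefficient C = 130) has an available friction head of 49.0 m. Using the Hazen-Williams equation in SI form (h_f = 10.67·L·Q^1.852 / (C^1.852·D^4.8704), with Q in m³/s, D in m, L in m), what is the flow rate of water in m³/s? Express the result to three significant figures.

Q ≈ 0.0619 m³/s

Rearranging: Q = [h_f·C^1.852·D^4.8704 / (10.67·L)]^(1/1.852)
Q = [49.0·130^1.852·0.192^4.8704 / (10.67·2110)]^0.540 = 0.06190 m³/s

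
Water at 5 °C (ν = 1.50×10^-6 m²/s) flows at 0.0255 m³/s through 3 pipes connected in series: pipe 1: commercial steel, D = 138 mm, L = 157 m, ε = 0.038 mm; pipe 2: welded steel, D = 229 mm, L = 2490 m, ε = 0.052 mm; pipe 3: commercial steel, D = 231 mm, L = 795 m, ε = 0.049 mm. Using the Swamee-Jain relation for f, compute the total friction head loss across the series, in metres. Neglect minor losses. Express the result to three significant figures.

Pipe 1: V = 1.705 m/s, Re = 1.57×10^5, ε/D = 2.75×10^-4, f = 0.01817, h_1 = f(L/D)V²/2g = 3.063 m
Pipe 2: V = 0.6191 m/s, Re = 9.45×10^4, ε/D = 2.27×10^-4, f = 0.01931, h_2 = f(L/D)V²/2g = 4.102 m
Pipe 3: V = 0.6085 m/s, Re = 9.37×10^4, ε/D = 2.12×10^-4, f = 0.01926, h_3 = f(L/D)V²/2g = 1.251 m
Series → Q common, losses add: H = Σh = 8.416 m

H ≈ 8.42 m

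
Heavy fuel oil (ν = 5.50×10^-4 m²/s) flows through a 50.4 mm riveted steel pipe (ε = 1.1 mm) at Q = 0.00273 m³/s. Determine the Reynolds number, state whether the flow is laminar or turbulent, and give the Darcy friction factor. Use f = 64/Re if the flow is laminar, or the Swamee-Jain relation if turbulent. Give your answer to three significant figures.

V = 4Q/(πD²) = 1.368 m/s
Re = VD/ν = 1.368·0.0504/5.50×10^-4 = 125
Re < 2300 → laminar → f = 64/Re = 0.5104

Re ≈ 125; laminar; f = 64/Re ≈ 0.510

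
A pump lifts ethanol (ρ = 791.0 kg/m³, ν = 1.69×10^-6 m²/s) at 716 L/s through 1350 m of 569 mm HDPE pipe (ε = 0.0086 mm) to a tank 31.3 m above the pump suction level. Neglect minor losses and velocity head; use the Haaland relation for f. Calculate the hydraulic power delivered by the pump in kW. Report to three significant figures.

P_hyd ≈ 238 kW

V = 4Q/(πD²) = 2.816 m/s; Re = 9.48×10^5; ε/D = 1.51×10^-5; f = 0.01196
h_f = f(L/D)V²/2g = 11.47 m
Total head H = z + h_f = 31.3 + 11.47 = 42.77 m
P_hyd = ρgQH = 791.0·9.81·0.716·42.77 = 237.6 kW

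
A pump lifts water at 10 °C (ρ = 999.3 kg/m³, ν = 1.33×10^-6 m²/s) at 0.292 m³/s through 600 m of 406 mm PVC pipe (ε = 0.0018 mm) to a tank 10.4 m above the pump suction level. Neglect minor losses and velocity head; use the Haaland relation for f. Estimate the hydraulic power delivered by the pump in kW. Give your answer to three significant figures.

V = 4Q/(πD²) = 2.255 m/s; Re = 6.89×10^5; ε/D = 4.43×10^-6; f = 0.01241
h_f = f(L/D)V²/2g = 4.754 m
Total head H = z + h_f = 10.4 + 4.754 = 15.15 m
P_hyd = ρgQH = 999.3·9.81·0.292·15.15 = 43.38 kW

P_hyd ≈ 43.4 kW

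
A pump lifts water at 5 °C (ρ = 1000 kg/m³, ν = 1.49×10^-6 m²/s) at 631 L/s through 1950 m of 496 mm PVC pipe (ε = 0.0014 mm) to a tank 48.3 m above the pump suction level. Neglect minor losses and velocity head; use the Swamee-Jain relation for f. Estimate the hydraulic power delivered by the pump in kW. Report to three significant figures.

V = 4Q/(πD²) = 3.266 m/s; Re = 1.09×10^6; ε/D = 2.82×10^-6; f = 0.01152
h_f = f(L/D)V²/2g = 24.62 m
Total head H = z + h_f = 48.3 + 24.62 = 72.92 m
P_hyd = ρgQH = 1000·9.81·0.631·72.92 = 451.4 kW

P_hyd ≈ 451 kW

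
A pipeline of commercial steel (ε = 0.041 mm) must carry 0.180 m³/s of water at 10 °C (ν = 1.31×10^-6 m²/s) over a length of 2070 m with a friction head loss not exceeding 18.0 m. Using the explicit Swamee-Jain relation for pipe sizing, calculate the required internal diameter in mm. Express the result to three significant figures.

D ≈ 343 mm

Swamee-Jain (Type III): D = 0.66·[ε^1.25·(LQ²/(gh_f))^4.75 + ν·Q^9.4·(L/(gh_f))^5.2]^0.04
LQ²/(gh_f) = 0.3798; L/(gh_f) = 11.72
Term 1 = ε^1.25·(…)^4.75 = 3.30×10^-8; Term 2 = ν·Q^9.4·(…)^5.2 = 4.74×10^-8
D = 0.66·(3.30×10^-8 + 4.74×10^-8)^0.04 = 0.3434 m = 343 mm
Check: V = 1.94 m/s, Re = 5.10×10^5, f = 0.01466, h_f = 17.0 m ≈ 18.0 m ✓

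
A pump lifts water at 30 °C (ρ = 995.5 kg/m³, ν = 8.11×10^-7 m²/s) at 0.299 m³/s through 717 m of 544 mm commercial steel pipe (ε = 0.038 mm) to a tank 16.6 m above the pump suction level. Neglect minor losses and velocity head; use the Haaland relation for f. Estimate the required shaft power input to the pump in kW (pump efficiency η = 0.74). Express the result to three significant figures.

P_shaft ≈ 71.2 kW

V = 4Q/(πD²) = 1.286 m/s; Re = 8.63×10^5; ε/D = 6.99×10^-5; f = 0.01305
h_f = f(L/D)V²/2g = 1.451 m
Total head H = z + h_f = 16.6 + 1.451 = 18.05 m
P_hyd = ρgQH = 995.5·9.81·0.299·18.05 = 52.71 kW
P_shaft = P_hyd/η = 52.71/0.74 = 71.23 kW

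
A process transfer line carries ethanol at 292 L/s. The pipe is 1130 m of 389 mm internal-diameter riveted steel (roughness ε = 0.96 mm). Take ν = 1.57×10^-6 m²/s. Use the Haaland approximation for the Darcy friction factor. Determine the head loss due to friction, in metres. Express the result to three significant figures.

h_f ≈ 22.4 m

V = 4Q/(πD²) = 4·0.292/(π·0.389²) = 2.457 m/s
Re = VD/ν = 2.457·0.389/1.57×10^-6 = 6.09×10^5 → turbulent
ε/D = 0.96/389 = 0.00247
Haaland: f = 0.02507
h_f = f(L/D)V²/(2g) = 0.02507·(1130/0.389)·2.457²/(2·9.81) = 22.40 m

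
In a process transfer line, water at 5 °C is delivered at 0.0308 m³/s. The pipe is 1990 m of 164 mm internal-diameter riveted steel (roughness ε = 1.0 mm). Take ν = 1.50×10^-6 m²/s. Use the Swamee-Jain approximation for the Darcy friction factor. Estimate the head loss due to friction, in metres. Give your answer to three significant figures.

h_f ≈ 43.4 m

V = 4Q/(πD²) = 4·0.0308/(π·0.164²) = 1.458 m/s
Re = VD/ν = 1.458·0.164/1.50×10^-6 = 1.59×10^5 → turbulent
ε/D = 1.0/164 = 0.00610
Swamee-Jain: f = 0.03299
h_f = f(L/D)V²/(2g) = 0.03299·(1990/0.164)·1.458²/(2·9.81) = 43.38 m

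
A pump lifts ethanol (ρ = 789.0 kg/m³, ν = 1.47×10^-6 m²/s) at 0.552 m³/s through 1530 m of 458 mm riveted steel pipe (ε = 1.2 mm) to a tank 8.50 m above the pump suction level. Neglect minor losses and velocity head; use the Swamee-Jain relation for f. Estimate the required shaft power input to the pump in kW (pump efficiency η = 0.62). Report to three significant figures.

V = 4Q/(πD²) = 3.351 m/s; Re = 1.04×10^6; ε/D = 0.00262; f = 0.02541
h_f = f(L/D)V²/2g = 48.57 m
Total head H = z + h_f = 8.50 + 48.57 = 57.07 m
P_hyd = ρgQH = 789.0·9.81·0.552·57.07 = 243.8 kW
P_shaft = P_hyd/η = 243.8/0.62 = 393.3 kW

P_shaft ≈ 393 kW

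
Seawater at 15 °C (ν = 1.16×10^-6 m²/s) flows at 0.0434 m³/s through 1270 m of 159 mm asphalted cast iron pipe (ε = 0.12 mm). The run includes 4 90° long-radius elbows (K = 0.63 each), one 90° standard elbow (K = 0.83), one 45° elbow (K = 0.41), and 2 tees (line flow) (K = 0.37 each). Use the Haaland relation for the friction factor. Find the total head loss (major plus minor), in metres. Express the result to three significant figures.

V = 4Q/(πD²) = 2.186 m/s; V²/2g = 0.2435 m
Re = 3.00×10^5, ε/D = 7.55×10^-4 → f = 0.01942 (Haaland)
Major: h_f = f(L/D)·V²/2g = 0.01942·7987·0.2435 = 37.77 m
Minor: ΣK = 4.50; h_m = ΣK·V²/2g = 1.096 m
Total H_L = 37.77 + 1.096 = 38.87 m

H_L ≈ 38.9 m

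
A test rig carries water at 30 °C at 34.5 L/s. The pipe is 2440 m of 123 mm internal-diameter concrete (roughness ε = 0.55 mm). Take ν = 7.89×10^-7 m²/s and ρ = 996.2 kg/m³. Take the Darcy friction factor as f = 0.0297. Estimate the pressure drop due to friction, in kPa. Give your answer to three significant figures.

V = 4Q/(πD²) = 4·0.0345/(π·0.123²) = 2.903 m/s
h_f = f(L/D)V²/(2g) = 0.02970·(2440/0.123)·2.903²/(2·9.81) = 253.2 m
Δp = ρg·h_f = 996.2·9.81·253.2 = 2474 kPa

Δp ≈ 2470 kPa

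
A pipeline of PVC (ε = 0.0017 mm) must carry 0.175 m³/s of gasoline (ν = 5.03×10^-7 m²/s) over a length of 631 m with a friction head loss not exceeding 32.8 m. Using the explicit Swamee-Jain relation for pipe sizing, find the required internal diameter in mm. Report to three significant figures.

D ≈ 221 mm

Swamee-Jain (Type III): D = 0.66·[ε^1.25·(LQ²/(gh_f))^4.75 + ν·Q^9.4·(L/(gh_f))^5.2]^0.04
LQ²/(gh_f) = 0.06006; L/(gh_f) = 1.961
Term 1 = ε^1.25·(…)^4.75 = 9.69×10^-14; Term 2 = ν·Q^9.4·(…)^5.2 = 1.28×10^-12
D = 0.66·(9.69×10^-14 + 1.28×10^-12)^0.04 = 0.2214 m = 221 mm
Check: V = 4.55 m/s, Re = 2.00×10^6, f = 0.01065, h_f = 32.0 m ≈ 32.8 m ✓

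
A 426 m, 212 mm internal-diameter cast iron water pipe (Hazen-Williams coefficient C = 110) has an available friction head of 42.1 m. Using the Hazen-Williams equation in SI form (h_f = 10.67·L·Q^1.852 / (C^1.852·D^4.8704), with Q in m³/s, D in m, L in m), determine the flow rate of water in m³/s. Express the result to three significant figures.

Rearranging: Q = [h_f·C^1.852·D^4.8704 / (10.67·L)]^(1/1.852)
Q = [42.1·110^1.852·0.212^4.8704 / (10.67·426)]^0.540 = 0.1486 m³/s

Q ≈ 0.149 m³/s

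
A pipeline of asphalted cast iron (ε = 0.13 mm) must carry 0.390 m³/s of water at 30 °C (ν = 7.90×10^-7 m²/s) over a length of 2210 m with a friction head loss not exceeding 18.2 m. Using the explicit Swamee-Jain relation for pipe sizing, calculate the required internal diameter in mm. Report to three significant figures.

Swamee-Jain (Type III): D = 0.66·[ε^1.25·(LQ²/(gh_f))^4.75 + ν·Q^9.4·(L/(gh_f))^5.2]^0.04
LQ²/(gh_f) = 1.883; L/(gh_f) = 12.38
Term 1 = ε^1.25·(…)^4.75 = 2.80×10^-4; Term 2 = ν·Q^9.4·(…)^5.2 = 5.44×10^-5
D = 0.66·(2.80×10^-4 + 5.44×10^-5)^0.04 = 0.4792 m = 479 mm
Check: V = 2.16 m/s, Re = 1.31×10^6, f = 0.01532, h_f = 16.8 m ≈ 18.2 m ✓

D ≈ 479 mm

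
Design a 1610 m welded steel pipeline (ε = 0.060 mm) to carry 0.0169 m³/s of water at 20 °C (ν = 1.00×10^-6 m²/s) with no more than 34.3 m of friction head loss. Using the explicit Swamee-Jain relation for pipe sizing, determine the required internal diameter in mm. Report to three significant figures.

D ≈ 118 mm

Swamee-Jain (Type III): D = 0.66·[ε^1.25·(LQ²/(gh_f))^4.75 + ν·Q^9.4·(L/(gh_f))^5.2]^0.04
LQ²/(gh_f) = 0.001367; L/(gh_f) = 4.785
Term 1 = ε^1.25·(…)^4.75 = 1.31×10^-19; Term 2 = ν·Q^9.4·(…)^5.2 = 7.54×10^-20
D = 0.66·(1.31×10^-19 + 7.54×10^-20)^0.04 = 0.1181 m = 118 mm
Check: V = 1.54 m/s, Re = 1.82×10^5, f = 0.01914, h_f = 31.7 m ≈ 34.3 m ✓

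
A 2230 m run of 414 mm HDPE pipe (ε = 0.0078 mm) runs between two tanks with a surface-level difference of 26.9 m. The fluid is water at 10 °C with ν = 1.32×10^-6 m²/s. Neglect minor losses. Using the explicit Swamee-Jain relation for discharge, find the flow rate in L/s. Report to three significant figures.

Swamee-Jain (Type II): Q = -0.965·√(gD⁵h_f/L)·ln[ε/(3.7D) + √(3.17ν²L/(gD³h_f))]
√(gD⁵h_f/L) = √(9.81·0.414⁵·26.9/2230) = 0.03794
ε/(3.7D) = 5.09×10^-6; √(3.17ν²L/(gD³h_f)) = 2.56×10^-5
Q = -0.965·0.03794·ln(3.074×10^-5) = 0.3804 m³/s
Check: V = 2.83 m/s, Re = 8.86×10^5, f = 0.01227, h_f = 26.9 m ≈ 26.9 m ✓

Q ≈ 380 L/s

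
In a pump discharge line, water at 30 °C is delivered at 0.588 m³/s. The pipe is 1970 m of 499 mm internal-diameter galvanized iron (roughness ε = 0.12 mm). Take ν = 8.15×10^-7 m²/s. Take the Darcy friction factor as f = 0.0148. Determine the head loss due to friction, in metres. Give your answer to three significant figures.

h_f ≈ 26.9 m

V = 4Q/(πD²) = 4·0.588/(π·0.499²) = 3.007 m/s
h_f = f(L/D)V²/(2g) = 0.01480·(1970/0.499)·3.007²/(2·9.81) = 26.92 m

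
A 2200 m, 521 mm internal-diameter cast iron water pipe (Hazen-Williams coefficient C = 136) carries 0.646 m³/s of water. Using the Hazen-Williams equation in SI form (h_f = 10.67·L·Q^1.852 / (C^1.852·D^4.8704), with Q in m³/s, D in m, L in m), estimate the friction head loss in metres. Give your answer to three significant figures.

h_f ≈ 28.0 m

h_f = 10.67·2200·0.646^1.852 / (136^1.852·0.521^4.8704) = 27.99 m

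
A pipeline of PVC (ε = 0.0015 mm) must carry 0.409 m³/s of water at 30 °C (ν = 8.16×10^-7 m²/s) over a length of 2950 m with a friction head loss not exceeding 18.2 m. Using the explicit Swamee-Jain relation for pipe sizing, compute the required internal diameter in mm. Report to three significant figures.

Swamee-Jain (Type III): D = 0.66·[ε^1.25·(LQ²/(gh_f))^4.75 + ν·Q^9.4·(L/(gh_f))^5.2]^0.04
LQ²/(gh_f) = 2.764; L/(gh_f) = 16.52
Term 1 = ε^1.25·(…)^4.75 = 6.57×10^-6; Term 2 = ν·Q^9.4·(…)^5.2 = 3.94×10^-4
D = 0.66·(6.57×10^-6 + 3.94×10^-4)^0.04 = 0.4827 m = 483 mm
Check: V = 2.24 m/s, Re = 1.32×10^6, f = 0.01117, h_f = 17.4 m ≈ 18.2 m ✓

D ≈ 483 mm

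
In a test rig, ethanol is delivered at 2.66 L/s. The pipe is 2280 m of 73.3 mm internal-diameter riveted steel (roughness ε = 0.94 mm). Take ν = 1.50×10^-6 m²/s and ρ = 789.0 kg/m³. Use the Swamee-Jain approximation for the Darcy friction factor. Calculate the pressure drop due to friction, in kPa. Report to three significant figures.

V = 4Q/(πD²) = 4·0.00266/(π·0.0733²) = 0.6304 m/s
Re = VD/ν = 0.6304·0.0733/1.50×10^-6 = 3.08×10^4 → turbulent
ε/D = 0.94/73.3 = 0.0128
Swamee-Jain: f = 0.04344
h_f = f(L/D)V²/(2g) = 0.04344·(2280/0.0733)·0.6304²/(2·9.81) = 27.36 m
Δp = ρg·h_f = 789.0·9.81·27.36 = 211.8 kPa

Δp ≈ 212 kPa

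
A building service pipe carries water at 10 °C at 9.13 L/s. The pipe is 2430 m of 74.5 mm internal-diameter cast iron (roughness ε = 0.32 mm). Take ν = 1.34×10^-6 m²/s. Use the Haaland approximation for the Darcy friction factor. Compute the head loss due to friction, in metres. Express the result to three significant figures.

V = 4Q/(πD²) = 4·0.00913/(π·0.0745²) = 2.094 m/s
Re = VD/ν = 2.094·0.0745/1.34×10^-6 = 1.16×10^5 → turbulent
ε/D = 0.32/74.5 = 0.00430
Haaland: f = 0.02988
h_f = f(L/D)V²/(2g) = 0.02988·(2430/0.0745)·2.094²/(2·9.81) = 217.9 m

h_f ≈ 218 m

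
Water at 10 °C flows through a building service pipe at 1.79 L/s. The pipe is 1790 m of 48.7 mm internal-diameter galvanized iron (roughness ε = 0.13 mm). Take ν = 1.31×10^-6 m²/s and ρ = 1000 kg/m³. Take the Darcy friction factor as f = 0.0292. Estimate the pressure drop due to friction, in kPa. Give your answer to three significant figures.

V = 4Q/(πD²) = 4·0.00179/(π·0.0487²) = 0.9610 m/s
h_f = f(L/D)V²/(2g) = 0.02920·(1790/0.0487)·0.9610²/(2·9.81) = 50.51 m
Δp = ρg·h_f = 1000·9.81·50.51 = 495.5 kPa

Δp ≈ 496 kPa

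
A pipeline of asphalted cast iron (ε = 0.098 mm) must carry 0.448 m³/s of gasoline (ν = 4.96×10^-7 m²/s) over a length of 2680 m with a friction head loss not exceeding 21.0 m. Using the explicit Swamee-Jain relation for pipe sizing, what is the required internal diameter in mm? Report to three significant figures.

D ≈ 502 mm

Swamee-Jain (Type III): D = 0.66·[ε^1.25·(LQ²/(gh_f))^4.75 + ν·Q^9.4·(L/(gh_f))^5.2]^0.04
LQ²/(gh_f) = 2.611; L/(gh_f) = 13.01
Term 1 = ε^1.25·(…)^4.75 = 9.31×10^-4; Term 2 = ν·Q^9.4·(…)^5.2 = 1.63×10^-4
D = 0.66·(9.31×10^-4 + 1.63×10^-4)^0.04 = 0.5025 m = 502 mm
Check: V = 2.26 m/s, Re = 2.29×10^6, f = 0.01419, h_f = 19.7 m ≈ 21.0 m ✓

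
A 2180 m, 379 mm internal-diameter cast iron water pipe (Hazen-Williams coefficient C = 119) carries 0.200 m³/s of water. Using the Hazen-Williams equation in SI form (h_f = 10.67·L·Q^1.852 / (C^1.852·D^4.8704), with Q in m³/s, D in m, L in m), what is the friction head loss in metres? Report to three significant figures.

h_f ≈ 19.1 m

h_f = 10.67·2180·0.200^1.852 / (119^1.852·0.379^4.8704) = 19.07 m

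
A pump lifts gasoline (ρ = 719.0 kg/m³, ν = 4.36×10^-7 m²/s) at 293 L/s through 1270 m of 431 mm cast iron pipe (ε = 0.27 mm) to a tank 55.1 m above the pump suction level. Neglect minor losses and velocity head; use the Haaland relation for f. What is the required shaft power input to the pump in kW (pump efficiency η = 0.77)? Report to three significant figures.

V = 4Q/(πD²) = 2.008 m/s; Re = 1.99×10^6; ε/D = 6.26×10^-4; f = 0.01780
h_f = f(L/D)V²/2g = 10.78 m
Total head H = z + h_f = 55.1 + 10.78 = 65.88 m
P_hyd = ρgQH = 719.0·9.81·0.293·65.88 = 136.2 kW
P_shaft = P_hyd/η = 136.2/0.77 = 176.8 kW

P_shaft ≈ 177 kW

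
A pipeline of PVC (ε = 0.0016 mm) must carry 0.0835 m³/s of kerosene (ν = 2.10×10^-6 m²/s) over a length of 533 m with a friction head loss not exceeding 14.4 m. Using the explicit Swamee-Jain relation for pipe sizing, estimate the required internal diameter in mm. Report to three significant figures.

Swamee-Jain (Type III): D = 0.66·[ε^1.25·(LQ²/(gh_f))^4.75 + ν·Q^9.4·(L/(gh_f))^5.2]^0.04
LQ²/(gh_f) = 0.02631; L/(gh_f) = 3.773
Term 1 = ε^1.25·(…)^4.75 = 1.78×10^-15; Term 2 = ν·Q^9.4·(…)^5.2 = 1.53×10^-13
D = 0.66·(1.78×10^-15 + 1.53×10^-13)^0.04 = 0.2028 m = 203 mm
Check: V = 2.58 m/s, Re = 2.50×10^5, f = 0.01497, h_f = 13.4 m ≈ 14.4 m ✓

D ≈ 203 mm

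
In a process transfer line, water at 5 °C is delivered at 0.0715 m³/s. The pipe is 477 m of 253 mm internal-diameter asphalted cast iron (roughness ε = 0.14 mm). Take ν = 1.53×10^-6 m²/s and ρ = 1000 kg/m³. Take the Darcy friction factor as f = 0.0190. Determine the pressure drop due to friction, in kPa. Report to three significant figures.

V = 4Q/(πD²) = 4·0.0715/(π·0.253²) = 1.422 m/s
h_f = f(L/D)V²/(2g) = 0.01900·(477/0.253)·1.422²/(2·9.81) = 3.693 m
Δp = ρg·h_f = 1000·9.81·3.693 = 36.23 kPa

Δp ≈ 36.2 kPa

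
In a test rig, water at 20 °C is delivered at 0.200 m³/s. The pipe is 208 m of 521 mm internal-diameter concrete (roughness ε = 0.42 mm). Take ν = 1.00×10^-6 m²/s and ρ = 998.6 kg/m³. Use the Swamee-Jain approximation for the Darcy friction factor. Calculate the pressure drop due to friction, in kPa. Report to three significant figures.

Δp ≈ 3.42 kPa

V = 4Q/(πD²) = 4·0.200/(π·0.521²) = 0.9381 m/s
Re = VD/ν = 0.9381·0.521/1.00×10^-6 = 4.89×10^5 → turbulent
ε/D = 0.42/521 = 8.06×10^-4
Swamee-Jain: f = 0.01948
h_f = f(L/D)V²/(2g) = 0.01948·(208/0.521)·0.9381²/(2·9.81) = 0.3488 m
Δp = ρg·h_f = 998.6·9.81·0.3488 = 3.417 kPa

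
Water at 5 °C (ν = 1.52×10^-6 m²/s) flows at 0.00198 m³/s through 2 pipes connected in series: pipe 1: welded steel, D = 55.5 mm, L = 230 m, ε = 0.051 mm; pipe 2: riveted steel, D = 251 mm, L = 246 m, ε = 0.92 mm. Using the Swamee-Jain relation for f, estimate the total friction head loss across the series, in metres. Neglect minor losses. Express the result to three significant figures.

H ≈ 3.67 m

Pipe 1: V = 0.8184 m/s, Re = 2.99×10^4, ε/D = 9.19×10^-4, f = 0.02594, h_1 = f(L/D)V²/2g = 3.671 m
Pipe 2: V = 0.04002 m/s, Re = 6610, ε/D = 0.00367, f = 0.03965, h_2 = f(L/D)V²/2g = 0.003172 m
Series → Q common, losses add: H = Σh = 3.674 m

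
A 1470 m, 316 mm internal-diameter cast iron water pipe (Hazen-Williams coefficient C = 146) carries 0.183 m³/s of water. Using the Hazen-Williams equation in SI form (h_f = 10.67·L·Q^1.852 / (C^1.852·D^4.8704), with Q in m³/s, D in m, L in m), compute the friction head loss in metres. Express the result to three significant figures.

h_f ≈ 18.1 m

h_f = 10.67·1470·0.183^1.852 / (146^1.852·0.316^4.8704) = 18.11 m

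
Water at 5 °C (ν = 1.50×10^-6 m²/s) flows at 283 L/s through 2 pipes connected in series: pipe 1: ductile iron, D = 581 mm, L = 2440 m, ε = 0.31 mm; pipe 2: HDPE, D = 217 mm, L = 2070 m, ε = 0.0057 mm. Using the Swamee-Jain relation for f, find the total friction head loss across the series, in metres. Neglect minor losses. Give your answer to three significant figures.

Pipe 1: V = 1.067 m/s, Re = 4.13×10^5, ε/D = 5.34×10^-4, f = 0.01816, h_1 = f(L/D)V²/2g = 4.429 m
Pipe 2: V = 7.652 m/s, Re = 1.11×10^6, ε/D = 2.63×10^-5, f = 0.01206, h_2 = f(L/D)V²/2g = 343.2 m
Series → Q common, losses add: H = Σh = 347.7 m

H ≈ 348 m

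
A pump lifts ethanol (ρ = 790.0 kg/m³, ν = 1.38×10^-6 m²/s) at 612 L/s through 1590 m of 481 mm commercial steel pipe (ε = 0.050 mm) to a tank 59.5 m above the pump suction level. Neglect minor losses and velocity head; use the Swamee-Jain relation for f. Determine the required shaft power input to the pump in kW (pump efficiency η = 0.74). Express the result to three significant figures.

V = 4Q/(πD²) = 3.368 m/s; Re = 1.17×10^6; ε/D = 1.04×10^-4; f = 0.01340
h_f = f(L/D)V²/2g = 25.60 m
Total head H = z + h_f = 59.5 + 25.60 = 85.10 m
P_hyd = ρgQH = 790.0·9.81·0.612·85.10 = 403.6 kW
P_shaft = P_hyd/η = 403.6/0.74 = 545.5 kW

P_shaft ≈ 545 kW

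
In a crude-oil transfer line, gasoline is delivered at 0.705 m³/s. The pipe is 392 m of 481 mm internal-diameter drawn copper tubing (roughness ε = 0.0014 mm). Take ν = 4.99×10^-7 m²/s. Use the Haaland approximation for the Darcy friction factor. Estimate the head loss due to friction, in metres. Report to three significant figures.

h_f ≈ 5.95 m

V = 4Q/(πD²) = 4·0.705/(π·0.481²) = 3.880 m/s
Re = VD/ν = 3.880·0.481/4.99×10^-7 = 3.74×10^6 → turbulent
ε/D = 0.0014/481 = 2.91×10^-6
Haaland: f = 0.009512
h_f = f(L/D)V²/(2g) = 0.009512·(392/0.481)·3.880²/(2·9.81) = 5.948 m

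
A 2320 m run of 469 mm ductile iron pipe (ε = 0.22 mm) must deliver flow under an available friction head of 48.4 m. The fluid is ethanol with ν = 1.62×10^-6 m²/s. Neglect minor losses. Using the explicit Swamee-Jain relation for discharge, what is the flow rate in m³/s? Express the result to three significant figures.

Swamee-Jain (Type II): Q = -0.965·√(gD⁵h_f/L)·ln[ε/(3.7D) + √(3.17ν²L/(gD³h_f))]
√(gD⁵h_f/L) = √(9.81·0.469⁵·48.4/2320) = 0.06815
ε/(3.7D) = 1.27×10^-4; √(3.17ν²L/(gD³h_f)) = 1.99×10^-5
Q = -0.965·0.06815·ln(1.466×10^-4) = 0.5805 m³/s
Check: V = 3.36 m/s, Re = 9.73×10^5, f = 0.01710, h_f = 48.7 m ≈ 48.4 m ✓

Q ≈ 0.581 m³/s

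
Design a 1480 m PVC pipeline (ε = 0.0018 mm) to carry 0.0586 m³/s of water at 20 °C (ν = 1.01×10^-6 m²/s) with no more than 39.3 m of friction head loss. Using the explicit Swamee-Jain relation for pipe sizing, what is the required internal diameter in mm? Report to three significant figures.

D ≈ 173 mm

Swamee-Jain (Type III): D = 0.66·[ε^1.25·(LQ²/(gh_f))^4.75 + ν·Q^9.4·(L/(gh_f))^5.2]^0.04
LQ²/(gh_f) = 0.01318; L/(gh_f) = 3.839
Term 1 = ε^1.25·(…)^4.75 = 7.75×10^-17; Term 2 = ν·Q^9.4·(…)^5.2 = 2.89×10^-15
D = 0.66·(7.75×10^-17 + 2.89×10^-15)^0.04 = 0.1731 m = 173 mm
Check: V = 2.49 m/s, Re = 4.27×10^5, f = 0.01362, h_f = 36.8 m ≈ 39.3 m ✓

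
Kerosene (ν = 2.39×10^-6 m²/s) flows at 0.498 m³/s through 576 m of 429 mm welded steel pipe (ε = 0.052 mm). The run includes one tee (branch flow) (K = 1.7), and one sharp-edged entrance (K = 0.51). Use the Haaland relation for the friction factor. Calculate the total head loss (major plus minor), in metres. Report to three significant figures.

H_L ≈ 12.9 m

V = 4Q/(πD²) = 3.445 m/s; V²/2g = 0.6050 m
Re = 6.18×10^5, ε/D = 1.21×10^-4 → f = 0.01419 (Haaland)
Major: h_f = f(L/D)·V²/2g = 0.01419·1343·0.6050 = 11.53 m
Minor: ΣK = 2.21; h_m = ΣK·V²/2g = 1.337 m
Total H_L = 11.53 + 1.337 = 12.86 m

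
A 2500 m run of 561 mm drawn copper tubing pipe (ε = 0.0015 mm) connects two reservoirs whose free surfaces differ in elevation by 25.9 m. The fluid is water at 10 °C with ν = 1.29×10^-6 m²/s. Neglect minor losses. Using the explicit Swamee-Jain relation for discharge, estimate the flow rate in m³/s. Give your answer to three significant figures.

Q ≈ 0.793 m³/s

Swamee-Jain (Type II): Q = -0.965·√(gD⁵h_f/L)·ln[ε/(3.7D) + √(3.17ν²L/(gD³h_f))]
√(gD⁵h_f/L) = √(9.81·0.561⁵·25.9/2500) = 0.07515
ε/(3.7D) = 7.23×10^-7; √(3.17ν²L/(gD³h_f)) = 1.71×10^-5
Q = -0.965·0.07515·ln(1.787×10^-5) = 0.7928 m³/s
Check: V = 3.21 m/s, Re = 1.39×10^6, f = 0.01107, h_f = 25.9 m ≈ 25.9 m ✓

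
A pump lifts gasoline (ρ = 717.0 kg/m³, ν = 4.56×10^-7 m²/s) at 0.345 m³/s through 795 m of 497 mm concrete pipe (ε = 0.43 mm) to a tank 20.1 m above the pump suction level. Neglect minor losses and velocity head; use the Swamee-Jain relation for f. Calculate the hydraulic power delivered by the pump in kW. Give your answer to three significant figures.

V = 4Q/(πD²) = 1.778 m/s; Re = 1.94×10^6; ε/D = 8.65×10^-4; f = 0.01920
h_f = f(L/D)V²/2g = 4.951 m
Total head H = z + h_f = 20.1 + 4.951 = 25.05 m
P_hyd = ρgQH = 717.0·9.81·0.345·25.05 = 60.79 kW

P_hyd ≈ 60.8 kW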